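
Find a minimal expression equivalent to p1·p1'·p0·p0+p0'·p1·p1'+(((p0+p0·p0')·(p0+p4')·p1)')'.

p1·p1'·p0·p0+p0'·p1·p1'+(((p0+p0·p0')·(p0+p4')·p1)')'
= p1·p1'·p0·p0+p0'·p1·p1'+((p0·(p0+p4')·p1)')'
= p1·p1'·p0·p0+p0'·p1·p1'+((p0·p1)')'
= p1·p1'·p0+p0'·p1·p1'+((p0·p1)')'
= p1·p1'+((p0·p1)')'
= ((p0·p1)')'
= p0·p1

p0·p1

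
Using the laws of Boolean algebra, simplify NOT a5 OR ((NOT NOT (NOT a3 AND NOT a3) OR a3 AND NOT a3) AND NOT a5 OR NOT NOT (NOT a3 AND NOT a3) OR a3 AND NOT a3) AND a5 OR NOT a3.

NOT a5 OR ((NOT NOT (NOT a3 AND NOT a3) OR a3 AND NOT a3) AND NOT a5 OR NOT NOT (NOT a3 AND NOT a3) OR a3 AND NOT a3) AND a5 OR NOT a3
= NOT a5 OR (NOT NOT (NOT a3 AND NOT a3) OR a3 AND NOT a3) AND a5 OR NOT a3   — absorption
= NOT a5 OR (NOT a3 AND NOT a3 OR a3 AND NOT a3) AND a5 OR NOT a3   — double negation
= NOT a5 OR NOT a3 AND a5 OR NOT a3   — distribution
= NOT a5 OR NOT a3   — absorption

NOT a5 OR NOT a3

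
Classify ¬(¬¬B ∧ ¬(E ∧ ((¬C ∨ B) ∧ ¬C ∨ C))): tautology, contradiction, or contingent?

contingent

¬(¬¬B ∧ ¬(E ∧ ((¬C ∨ B) ∧ ¬C ∨ C)))
= ¬(¬¬B ∧ ¬(E ∧ (¬C ∨ C)))   (absorption)
= ¬(¬¬B ∧ ¬E)   (complement / identity)
= ¬B ∨ E   (De Morgan)
This depends on B, E, so it is not a constant.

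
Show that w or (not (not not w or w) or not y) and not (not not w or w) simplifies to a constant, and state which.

w or (not (not not w or w) or not y) and not (not not w or w)
= w or not (not not w or w)   — absorption
= w or not (w or w)   — double negation
= w or not w   — idempotence
= True   — complement

True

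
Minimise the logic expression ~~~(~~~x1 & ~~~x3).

x1 | x3

~~~(~~~x1 & ~~~x3)
= ~~~(~~~x1 & ~x3)   — double negation
= ~~(~~x1 | x3)   — De Morgan
= ~~x1 | x3   — double negation
= x1 | x3   — double negation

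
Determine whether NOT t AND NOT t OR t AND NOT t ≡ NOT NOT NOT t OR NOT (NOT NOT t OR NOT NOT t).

E1: NOT t AND NOT t OR t AND NOT t
    = NOT t   [distribution]
E2: NOT NOT NOT t OR NOT (NOT NOT t OR NOT NOT t)
    = NOT NOT NOT t OR NOT NOT NOT t   [idempotence]
    = NOT NOT NOT t   [idempotence]
    = NOT t   [double negation]
Both reduce to NOT t, so they are equivalent.

Yes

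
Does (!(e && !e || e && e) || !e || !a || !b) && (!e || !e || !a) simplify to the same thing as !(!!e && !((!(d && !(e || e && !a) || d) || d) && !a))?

Yes

E1: (!(e && !e || e && e) || !e || !a || !b) && (!e || !e || !a)
    = (!e || !e || !a || !b) && (!e || !e || !a)   — distribution
    = !e || !e || !a   — absorption
    = !e || !a   — idempotence
E2: !(!!e && !((!(d && !(e || e && !a) || d) || d) && !a))
    = !(!!e && !((!(d && !e || d) || d) && !a))   — absorption
    = !(!!e && !((!d || d) && !a))   — absorption
    = !(!!e && !!a)   — complement / identity
    = !e || !a   — De Morgan
Both reduce to !e || !a, so they are equivalent.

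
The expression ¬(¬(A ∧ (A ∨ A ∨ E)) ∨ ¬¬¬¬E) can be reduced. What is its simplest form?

¬(¬(A ∧ (A ∨ A ∨ E)) ∨ ¬¬¬¬E)
= A ∧ (A ∨ A ∨ E) ∧ ¬¬¬E   — De Morgan
= A ∧ (A ∨ E) ∧ ¬¬¬E   — idempotence
= A ∧ ¬¬¬E   — absorption
= A ∧ ¬E   — double negation

A ∧ ¬E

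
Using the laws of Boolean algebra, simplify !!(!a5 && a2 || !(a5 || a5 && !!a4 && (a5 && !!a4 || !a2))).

!!(!a5 && a2 || !(a5 || a5 && !!a4 && (a5 && !!a4 || !a2)))
= !!(!a5 && a2 || !(a5 || a5 && !!a4))   (absorption)
= !!(!a5 && a2 || !(a5 || a5 && a4))   (double negation)
= !!(!a5 && a2 || !a5)   (absorption)
= !a5 && a2 || !a5   (double negation)
= !a5   (absorption)

!a5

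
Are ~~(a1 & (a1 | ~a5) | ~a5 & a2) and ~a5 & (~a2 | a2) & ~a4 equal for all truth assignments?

E1: ~~(a1 & (a1 | ~a5) | ~a5 & a2)
    = a1 & (a1 | ~a5) | ~a5 & a2   [double negation]
    = a1 | ~a5 & a2   [absorption]
E2: ~a5 & (~a2 | a2) & ~a4
    = ~a5 & ~a4   [complement / identity]
These differ: at a1=1, a2=1, a4=1, a5=0, E1 = 1 but E2 = 0.

No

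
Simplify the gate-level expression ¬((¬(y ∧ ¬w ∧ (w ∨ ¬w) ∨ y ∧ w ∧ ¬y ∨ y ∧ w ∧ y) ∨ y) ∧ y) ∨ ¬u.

¬((¬(y ∧ ¬w ∧ (w ∨ ¬w) ∨ y ∧ w ∧ ¬y ∨ y ∧ w ∧ y) ∨ y) ∧ y) ∨ ¬u
= ¬((¬(y ∧ ¬w ∨ y ∧ w ∧ ¬y ∨ y ∧ w ∧ y) ∨ y) ∧ y) ∨ ¬u
= ¬((¬(y ∧ ¬w ∨ y ∧ w) ∨ y) ∧ y) ∨ ¬u
= ¬((¬y ∨ y) ∧ y) ∨ ¬u
= ¬y ∨ ¬u

¬y ∨ ¬u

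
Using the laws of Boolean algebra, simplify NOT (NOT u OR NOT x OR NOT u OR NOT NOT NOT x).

NOT (NOT u OR NOT x OR NOT u OR NOT NOT NOT x)
= NOT (NOT u OR NOT x OR NOT u OR NOT x)   — double negation
= NOT (NOT u OR NOT x)   — idempotence
= u AND x   — De Morgan

u AND x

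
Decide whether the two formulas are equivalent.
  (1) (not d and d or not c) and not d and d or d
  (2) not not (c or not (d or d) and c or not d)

E1: (not d and d or not c) and not d and d or d
    = not d and d or d   — absorption
    = d   — complement / identity
E2: not not (c or not (d or d) and c or not d)
    = not not (c or not d and c or not d)   — idempotence
    = c or not d and c or not d   — double negation
    = c or not d   — absorption
These differ: at c=0, d=0, E1 = 0 but E2 = 1.

No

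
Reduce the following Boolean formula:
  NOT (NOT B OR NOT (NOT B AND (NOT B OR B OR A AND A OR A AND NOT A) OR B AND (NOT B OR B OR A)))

B

NOT (NOT B OR NOT (NOT B AND (NOT B OR B OR A AND A OR A AND NOT A) OR B AND (NOT B OR B OR A)))
= B AND (NOT B AND (NOT B OR B OR A AND A OR A AND NOT A) OR B AND (NOT B OR B OR A))
= B AND (NOT B AND (NOT B OR B OR A) OR B AND (NOT B OR B OR A))
= B AND (NOT B OR B) AND (NOT B OR B OR A)
= B AND (NOT B OR B)
= B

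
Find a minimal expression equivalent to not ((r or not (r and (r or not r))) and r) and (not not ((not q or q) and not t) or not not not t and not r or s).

not ((r or not (r and (r or not r))) and r) and (not not ((not q or q) and not t) or not not not t and not r or s)
= not ((r or not (r and (r or not r))) and r) and (not not not t or not not not t and not r or s)
= not ((r or not (r and (r or not r))) and r) and (not not not t or s)
= not ((r or not r) and r) and (not not not t or s)
= not r and (not not not t or s)
= not r and (not t or s)

not r and (not t or s)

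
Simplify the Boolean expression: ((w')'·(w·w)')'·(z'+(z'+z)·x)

z'+x

((w')'·(w·w)')'·(z'+(z'+z)·x)
= ((w')'·w')'·(z'+(z'+z)·x)   [idempotence]
= (w'+w)·(z'+(z'+z)·x)   [De Morgan]
= (w'+w)·(z'+x)   [complement / identity]
= z'+x   [complement / identity]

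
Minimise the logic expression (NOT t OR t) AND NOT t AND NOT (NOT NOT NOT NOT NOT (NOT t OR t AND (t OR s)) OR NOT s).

NOT t AND s

(NOT t OR t) AND NOT t AND NOT (NOT NOT NOT NOT NOT (NOT t OR t AND (t OR s)) OR NOT s)
= (NOT t OR t) AND NOT t AND NOT (NOT NOT NOT (NOT t OR t AND (t OR s)) OR NOT s)
= NOT t AND NOT (NOT NOT NOT (NOT t OR t AND (t OR s)) OR NOT s)
= NOT t AND NOT (NOT (NOT t OR t AND (t OR s)) OR NOT s)
= NOT t AND (NOT t OR t AND (t OR s)) AND s
= NOT t AND (NOT t OR t) AND s
= NOT t AND s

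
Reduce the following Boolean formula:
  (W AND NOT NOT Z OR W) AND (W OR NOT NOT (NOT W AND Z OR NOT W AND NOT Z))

(W AND NOT NOT Z OR W) AND (W OR NOT NOT (NOT W AND Z OR NOT W AND NOT Z))
= (W AND NOT NOT Z OR W) AND (W OR NOT NOT NOT W)
= (W AND Z OR W) AND (W OR NOT NOT NOT W)
= (W AND Z OR W) AND (W OR NOT W)
= W AND Z OR W
= W

W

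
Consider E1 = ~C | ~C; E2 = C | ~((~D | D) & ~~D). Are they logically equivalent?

E1: ~C | ~C
    = ~C   (idempotence)
E2: C | ~((~D | D) & ~~D)
    = C | ~~~D   (complement / identity)
    = C | ~D   (double negation)
These differ: at C=1, D=0, E1 = 0 but E2 = 1.

No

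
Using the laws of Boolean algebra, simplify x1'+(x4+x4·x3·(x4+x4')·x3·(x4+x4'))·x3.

x1'+(x4+x4·x3·(x4+x4')·x3·(x4+x4'))·x3
= x1'+(x4+x4·x3·(x4+x4'))·x3   — idempotence
= x1'+(x4+x4·x3)·x3   — complement / identity
= x1'+x4·x3   — absorption

x1'+x4·x3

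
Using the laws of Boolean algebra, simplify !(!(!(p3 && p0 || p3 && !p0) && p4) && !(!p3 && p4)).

!p3 && p4

!(!(!(p3 && p0 || p3 && !p0) && p4) && !(!p3 && p4))
= !(!(!p3 && p4) && !(!p3 && p4))   — distribution
= !!(!p3 && p4)   — idempotence
= !p3 && p4   — double negation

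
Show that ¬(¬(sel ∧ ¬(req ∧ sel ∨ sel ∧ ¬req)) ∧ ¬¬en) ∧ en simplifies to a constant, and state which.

False

¬(¬(sel ∧ ¬(req ∧ sel ∨ sel ∧ ¬req)) ∧ ¬¬en) ∧ en
= ¬(¬(sel ∧ ¬sel) ∧ ¬¬en) ∧ en   (distribution)
= (sel ∧ ¬sel ∨ ¬en) ∧ en   (De Morgan)
= ¬en ∧ en   (complement / identity)
= False   (complement)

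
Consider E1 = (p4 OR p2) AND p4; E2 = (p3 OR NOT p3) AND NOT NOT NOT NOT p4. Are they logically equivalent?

E1: (p4 OR p2) AND p4
    = p4   (absorption)
E2: (p3 OR NOT p3) AND NOT NOT NOT NOT p4
    = NOT NOT NOT NOT p4   (complement / identity)
    = NOT NOT p4   (double negation)
    = p4   (double negation)
Both reduce to p4, so they are equivalent.

Yes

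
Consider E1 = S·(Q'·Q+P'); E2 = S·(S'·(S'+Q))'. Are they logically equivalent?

E1: S·(Q'·Q+P')
    = S·P'   — complement / identity
E2: S·(S'·(S'+Q))'
    = S·(S')'   — absorption
    = S·S   — double negation
    = S   — idempotence
These differ: at P=1, Q=0, S=1, E1 = 0 but E2 = 1.

No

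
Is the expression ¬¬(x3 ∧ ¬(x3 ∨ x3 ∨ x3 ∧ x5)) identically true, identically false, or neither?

identically false

¬¬(x3 ∧ ¬(x3 ∨ x3 ∨ x3 ∧ x5))
= ¬¬(x3 ∧ ¬(x3 ∨ x3))   [absorption]
= ¬¬(x3 ∧ ¬x3)   [idempotence]
= x3 ∧ ¬x3   [double negation]
= False   [complement]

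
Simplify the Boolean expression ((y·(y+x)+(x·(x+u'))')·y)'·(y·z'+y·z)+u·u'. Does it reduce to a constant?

0

((y·(y+x)+(x·(x+u'))')·y)'·(y·z'+y·z)+u·u'
= ((y·(y+x)+(x·(x+u'))')·y)'·y+u·u'
= ((y·(y+x)+(x·(x+u'))')·y)'·y
= ((y+(x·(x+u'))')·y)'·y
= ((y+x')·y)'·y
= y'·y
= 0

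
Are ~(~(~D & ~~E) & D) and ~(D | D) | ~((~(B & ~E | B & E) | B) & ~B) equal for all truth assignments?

No

E1: ~(~(~D & ~~E) & D)
    = ~((D | ~E) & D)
    = ~D
E2: ~(D | D) | ~((~(B & ~E | B & E) | B) & ~B)
    = ~(D | D) | ~((~B | B) & ~B)
    = ~(D | D) | ~~B
    = ~D | ~~B
    = ~D | B
These differ: at B=1, D=1, E=0, E1 = 0 but E2 = 1.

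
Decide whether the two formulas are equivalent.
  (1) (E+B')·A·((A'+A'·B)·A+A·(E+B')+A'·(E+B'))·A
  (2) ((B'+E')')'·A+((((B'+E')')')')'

No

E1: (E+B')·A·((A'+A'·B)·A+A·(E+B')+A'·(E+B'))·A
    = (E+B')·A·(A'·A+A·(E+B')+A'·(E+B'))·A
    = (E+B')·A·(A'·A+E+B')·A
    = (E+B')·A·(E+B')·A
    = (E+B')·A
E2: ((B'+E')')'·A+((((B'+E')')')')'
    = ((B'+E')')'·A+((B'+E')')'
    = ((B'+E')')'
    = B'+E'
These differ: at A=0, B=1, E=0, E1 = 0 but E2 = 1.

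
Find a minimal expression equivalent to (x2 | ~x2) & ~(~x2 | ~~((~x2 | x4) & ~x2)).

x2

(x2 | ~x2) & ~(~x2 | ~~((~x2 | x4) & ~x2))
= (x2 | ~x2) & ~(~x2 | ~~~x2)   — absorption
= (x2 | ~x2) & x2 & ~~x2   — De Morgan
= x2 & ~~x2   — complement / identity
= x2 & x2   — double negation
= x2   — idempotence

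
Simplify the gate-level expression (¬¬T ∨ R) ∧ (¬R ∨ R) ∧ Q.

(¬¬T ∨ R) ∧ (¬R ∨ R) ∧ Q
= (¬¬T ∨ R) ∧ Q   — complement / identity
= (T ∨ R) ∧ Q   — double negation

(T ∨ R) ∧ Q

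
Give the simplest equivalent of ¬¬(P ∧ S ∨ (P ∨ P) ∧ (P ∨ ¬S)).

P

¬¬(P ∧ S ∨ (P ∨ P) ∧ (P ∨ ¬S))
= ¬¬(P ∧ S ∨ P ∨ P ∧ ¬S)
= ¬¬(P ∧ S ∨ P)
= ¬¬P
= P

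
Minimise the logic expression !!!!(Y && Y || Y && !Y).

!!!!(Y && Y || Y && !Y)
= !!(Y && Y || Y && !Y)   (double negation)
= Y && Y || Y && !Y   (double negation)
= (Y || !Y) && Y   (distribution)
= Y   (complement / identity)

Y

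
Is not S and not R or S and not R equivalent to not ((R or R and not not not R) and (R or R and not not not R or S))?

Yes

E1: not S and not R or S and not R
    = not R   [distribution]
E2: not ((R or R and not not not R) and (R or R and not not not R or S))
    = not (R or R and not not not R)   [absorption]
    = not (R or R and not R)   [double negation]
    = not R   [complement / identity]
Both reduce to not R, so they are equivalent.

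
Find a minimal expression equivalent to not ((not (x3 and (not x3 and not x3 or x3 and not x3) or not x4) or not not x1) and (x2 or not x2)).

not ((not (x3 and (not x3 and not x3 or x3 and not x3) or not x4) or not not x1) and (x2 or not x2))
= not (not (x3 and (not x3 and not x3 or x3 and not x3) or not x4) or not not x1)   [complement / identity]
= not (not (x3 and not x3 or not x4) or not not x1)   [distribution]
= not (not not x4 or not not x1)   [complement / identity]
= not x4 and not x1   [De Morgan]

not x4 and not x1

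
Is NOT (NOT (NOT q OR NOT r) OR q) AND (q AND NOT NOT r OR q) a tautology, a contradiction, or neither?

NOT (NOT (NOT q OR NOT r) OR q) AND (q AND NOT NOT r OR q)
= NOT (q AND r OR q) AND (q AND NOT NOT r OR q)   [De Morgan]
= NOT (q AND r OR q) AND (q AND r OR q)   [double negation]
= NOT q AND (q AND r OR q)   [absorption]
= NOT q AND q   [absorption]
= FALSE   [complement]

contradiction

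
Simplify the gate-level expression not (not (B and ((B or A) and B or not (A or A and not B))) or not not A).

B and not A

not (not (B and ((B or A) and B or not (A or A and not B))) or not not A)
= not (not (B and ((B or A) and B or not A)) or not not A)   (absorption)
= not (not (B and (B or not A)) or not not A)   (absorption)
= not (not B or not not A)   (absorption)
= B and not A   (De Morgan)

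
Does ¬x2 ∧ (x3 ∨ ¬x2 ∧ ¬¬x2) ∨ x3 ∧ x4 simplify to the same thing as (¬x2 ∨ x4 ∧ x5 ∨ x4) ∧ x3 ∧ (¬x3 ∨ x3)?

E1: ¬x2 ∧ (x3 ∨ ¬x2 ∧ ¬¬x2) ∨ x3 ∧ x4
    = ¬x2 ∧ (x3 ∨ ¬x2 ∧ x2) ∨ x3 ∧ x4   [double negation]
    = ¬x2 ∧ x3 ∨ x3 ∧ x4   [complement / identity]
    = (¬x2 ∨ x4) ∧ x3   [distribution]
E2: (¬x2 ∨ x4 ∧ x5 ∨ x4) ∧ x3 ∧ (¬x3 ∨ x3)
    = (¬x2 ∨ x4) ∧ x3 ∧ (¬x3 ∨ x3)   [absorption]
    = (¬x2 ∨ x4) ∧ x3   [complement / identity]
Both reduce to (¬x2 ∨ x4) ∧ x3, so they are equivalent.

Yes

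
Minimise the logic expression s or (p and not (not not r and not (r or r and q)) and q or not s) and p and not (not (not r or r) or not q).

s or (p and not (not not r and not (r or r and q)) and q or not s) and p and not (not (not r or r) or not q)
= s or (p and (not r or r or r and q) and q or not s) and p and not (not (not r or r) or not q)
= s or (p and (not r or r or r and q) and q or not s) and p and (not r or r) and q
= s or (p and (not r or r) and q or not s) and p and (not r or r) and q
= s or p and (not r or r) and q
= s or p and q

s or p and q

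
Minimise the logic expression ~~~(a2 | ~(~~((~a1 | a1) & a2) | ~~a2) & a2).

~a2

~~~(a2 | ~(~~((~a1 | a1) & a2) | ~~a2) & a2)
= ~~~(a2 | ~(~~a2 | ~~a2) & a2)   (complement / identity)
= ~(a2 | ~(~~a2 | ~~a2) & a2)   (double negation)
= ~(a2 | ~~~a2 & a2)   (idempotence)
= ~(a2 | ~a2 & a2)   (double negation)
= ~a2   (complement / identity)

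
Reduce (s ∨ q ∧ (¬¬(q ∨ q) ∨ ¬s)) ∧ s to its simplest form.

(s ∨ q ∧ (¬¬(q ∨ q) ∨ ¬s)) ∧ s
= (s ∨ q ∧ (q ∨ q ∨ ¬s)) ∧ s   (double negation)
= (s ∨ q ∧ (q ∨ ¬s)) ∧ s   (idempotence)
= (s ∨ q) ∧ s   (absorption)
= s   (absorption)

s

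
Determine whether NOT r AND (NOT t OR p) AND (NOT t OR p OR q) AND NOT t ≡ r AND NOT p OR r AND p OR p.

E1: NOT r AND (NOT t OR p) AND (NOT t OR p OR q) AND NOT t
    = NOT r AND (NOT t OR p) AND NOT t   — absorption
    = NOT r AND NOT t   — absorption
E2: r AND NOT p OR r AND p OR p
    = r OR p   — distribution
These differ: at p=1, q=0, r=1, t=1, E1 = 0 but E2 = 1.

No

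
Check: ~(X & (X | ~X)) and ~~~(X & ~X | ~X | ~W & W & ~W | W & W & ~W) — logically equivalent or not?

No

E1: ~(X & (X | ~X))
    = ~X   — complement / identity
E2: ~~~(X & ~X | ~X | ~W & W & ~W | W & W & ~W)
    = ~~~(X & ~X | ~X | W & ~W)   — distribution
    = ~~~(X & ~X | ~X)   — complement / identity
    = ~(X & ~X | ~X)   — double negation
    = ~~X   — complement / identity
    = X   — double negation
These differ: at W=0, X=0, E1 = 1 but E2 = 0.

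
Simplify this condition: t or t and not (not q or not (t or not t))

t

t or t and not (not q or not (t or not t))
= t or t and q and (t or not t)   [De Morgan]
= t or t and q   [complement / identity]
= t   [absorption]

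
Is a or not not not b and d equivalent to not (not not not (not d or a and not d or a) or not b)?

No

E1: a or not not not b and d
    = a or not b and d
E2: not (not not not (not d or a and not d or a) or not b)
    = not not (not d or a and not d or a) and b
    = not not (not d or a) and b
    = (not d or a) and b
These differ: at a=1, b=0, d=0, E1 = 1 but E2 = 0.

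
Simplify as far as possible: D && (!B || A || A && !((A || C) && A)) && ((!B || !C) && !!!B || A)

D && (!B || A)

D && (!B || A || A && !((A || C) && A)) && ((!B || !C) && !!!B || A)
= D && (!B || A || A && !((A || C) && A)) && ((!B || !C) && !B || A)   (double negation)
= D && (!B || A || A && !A) && ((!B || !C) && !B || A)   (absorption)
= D && (!B || A) && ((!B || !C) && !B || A)   (complement / identity)
= D && (!B || A) && (!B || A)   (absorption)
= D && (!B || A)   (idempotence)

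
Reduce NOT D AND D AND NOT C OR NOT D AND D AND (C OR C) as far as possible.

NOT D AND D AND NOT C OR NOT D AND D AND (C OR C)
= NOT D AND D AND NOT C OR NOT D AND D AND C   (idempotence)
= NOT D AND D   (distribution)
= FALSE   (complement)

FALSE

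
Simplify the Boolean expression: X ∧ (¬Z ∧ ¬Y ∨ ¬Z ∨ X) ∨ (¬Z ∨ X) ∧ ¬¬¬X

¬Z ∨ X

X ∧ (¬Z ∧ ¬Y ∨ ¬Z ∨ X) ∨ (¬Z ∨ X) ∧ ¬¬¬X
= X ∧ (¬Z ∨ X) ∨ (¬Z ∨ X) ∧ ¬¬¬X   (absorption)
= X ∧ (¬Z ∨ X) ∨ (¬Z ∨ X) ∧ ¬X   (double negation)
= ¬Z ∨ X   (distribution)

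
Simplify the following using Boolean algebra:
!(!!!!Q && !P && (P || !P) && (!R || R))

!Q || P

!(!!!!Q && !P && (P || !P) && (!R || R))
= !(!!!!Q && !P && (P || !P))
= !(!!!!Q && !P)
= !(!!Q && !P)
= !Q || P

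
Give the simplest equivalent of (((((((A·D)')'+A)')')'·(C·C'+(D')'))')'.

A'·D

(((((((A·D)')'+A)')')'·(C·C'+(D')'))')'
= (((((((A·D)')'+A)')')'·(D')')')'   (complement / identity)
= (((((A·D)')'+A)')'+D')'   (De Morgan)
= (((A·D+A)')'+D')'   (double negation)
= ((A')'+D')'   (absorption)
= A'·D   (De Morgan)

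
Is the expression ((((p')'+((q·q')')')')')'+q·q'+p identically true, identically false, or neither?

((((p')'+((q·q')')')')')'+q·q'+p
= ((p'·(q·q')')')'+q·q'+p
= (p+q·q')'+q·q'+p
= p'+q·q'+p
= p'+p
= 1

identically true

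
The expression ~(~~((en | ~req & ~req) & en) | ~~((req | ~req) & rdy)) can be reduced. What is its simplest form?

~en & ~rdy

~(~~((en | ~req & ~req) & en) | ~~((req | ~req) & rdy))
= ~(~~((en | ~req) & en) | ~~((req | ~req) & rdy))   — idempotence
= ~(~~((en | ~req) & en) | ~~rdy)   — complement / identity
= ~(~~en | ~~rdy)   — absorption
= ~en & ~rdy   — De Morgan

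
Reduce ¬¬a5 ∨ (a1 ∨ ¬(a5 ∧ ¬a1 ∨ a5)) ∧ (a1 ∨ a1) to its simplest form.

¬¬a5 ∨ (a1 ∨ ¬(a5 ∧ ¬a1 ∨ a5)) ∧ (a1 ∨ a1)
= ¬¬a5 ∨ (a1 ∨ ¬a5) ∧ (a1 ∨ a1)   [absorption]
= a5 ∨ (a1 ∨ ¬a5) ∧ (a1 ∨ a1)   [double negation]
= a5 ∨ (a1 ∨ ¬a5) ∧ a1   [idempotence]
= a5 ∨ a1   [absorption]

a5 ∨ a1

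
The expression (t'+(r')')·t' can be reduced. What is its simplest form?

t'

(t'+(r')')·t'
= (t'+r)·t'   — double negation
= t'   — absorption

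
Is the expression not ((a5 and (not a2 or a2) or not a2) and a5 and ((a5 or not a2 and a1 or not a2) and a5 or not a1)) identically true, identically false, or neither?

not ((a5 and (not a2 or a2) or not a2) and a5 and ((a5 or not a2 and a1 or not a2) and a5 or not a1))
= not ((a5 and (not a2 or a2) or not a2) and a5 and ((a5 or not a2) and a5 or not a1))
= not ((a5 or not a2) and a5 and ((a5 or not a2) and a5 or not a1))
= not ((a5 or not a2) and a5)
= not a5
This depends on a5, so it is not a constant.

neither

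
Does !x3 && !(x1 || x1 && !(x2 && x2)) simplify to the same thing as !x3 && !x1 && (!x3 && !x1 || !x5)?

Yes

E1: !x3 && !(x1 || x1 && !(x2 && x2))
    = !x3 && !(x1 || x1 && !x2)   (idempotence)
    = !x3 && !x1   (absorption)
E2: !x3 && !x1 && (!x3 && !x1 || !x5)
    = !x3 && !x1   (absorption)
Both reduce to !x3 && !x1, so they are equivalent.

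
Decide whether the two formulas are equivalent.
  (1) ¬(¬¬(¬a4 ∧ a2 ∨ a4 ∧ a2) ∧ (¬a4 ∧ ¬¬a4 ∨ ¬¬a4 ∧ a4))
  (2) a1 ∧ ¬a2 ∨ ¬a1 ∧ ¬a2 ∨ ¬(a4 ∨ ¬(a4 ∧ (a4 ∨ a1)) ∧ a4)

Yes

E1: ¬(¬¬(¬a4 ∧ a2 ∨ a4 ∧ a2) ∧ (¬a4 ∧ ¬¬a4 ∨ ¬¬a4 ∧ a4))
    = ¬(¬¬a2 ∧ (¬a4 ∧ ¬¬a4 ∨ ¬¬a4 ∧ a4))   (distribution)
    = ¬(¬¬a2 ∧ ¬¬a4)   (distribution)
    = ¬a2 ∨ ¬a4   (De Morgan)
E2: a1 ∧ ¬a2 ∨ ¬a1 ∧ ¬a2 ∨ ¬(a4 ∨ ¬(a4 ∧ (a4 ∨ a1)) ∧ a4)
    = a1 ∧ ¬a2 ∨ ¬a1 ∧ ¬a2 ∨ ¬(a4 ∨ ¬a4 ∧ a4)   (absorption)
    = ¬a2 ∨ ¬(a4 ∨ ¬a4 ∧ a4)   (distribution)
    = ¬a2 ∨ ¬a4   (complement / identity)
Both reduce to ¬a2 ∨ ¬a4, so they are equivalent.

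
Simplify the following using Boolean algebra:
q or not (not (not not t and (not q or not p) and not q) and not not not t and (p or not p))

q or t

q or not (not (not not t and (not q or not p) and not q) and not not not t and (p or not p))
= q or not (not (not not t and not q) and not not not t and (p or not p))   (absorption)
= q or not (not (not not t and not q) and not not not t)   (complement / identity)
= q or not not t and not q or not not t   (De Morgan)
= q or not not t   (absorption)
= q or t   (double negation)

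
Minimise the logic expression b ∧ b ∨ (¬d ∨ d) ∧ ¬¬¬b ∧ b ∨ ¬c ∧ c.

b

b ∧ b ∨ (¬d ∨ d) ∧ ¬¬¬b ∧ b ∨ ¬c ∧ c
= b ∧ b ∨ (¬d ∨ d) ∧ ¬b ∧ b ∨ ¬c ∧ c
= b ∧ b ∨ (¬d ∨ d) ∧ ¬b ∧ b
= b ∧ b ∨ ¬b ∧ b
= b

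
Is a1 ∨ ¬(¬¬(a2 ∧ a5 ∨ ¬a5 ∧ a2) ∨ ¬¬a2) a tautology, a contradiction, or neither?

neither

a1 ∨ ¬(¬¬(a2 ∧ a5 ∨ ¬a5 ∧ a2) ∨ ¬¬a2)
= a1 ∨ ¬(¬¬a2 ∨ ¬¬a2)   (distribution)
= a1 ∨ ¬¬¬a2   (idempotence)
= a1 ∨ ¬a2   (double negation)
This depends on a1, a2, so it is not a constant.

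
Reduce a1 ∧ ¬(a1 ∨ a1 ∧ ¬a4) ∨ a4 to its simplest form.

a4

a1 ∧ ¬(a1 ∨ a1 ∧ ¬a4) ∨ a4
= a1 ∧ ¬a1 ∨ a4   [absorption]
= a4   [complement / identity]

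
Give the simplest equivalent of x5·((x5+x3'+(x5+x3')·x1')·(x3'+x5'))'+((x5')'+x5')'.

x5·((x5+x3'+(x5+x3')·x1')·(x3'+x5'))'+((x5')'+x5')'
= x5·((x5+x3')·(x3'+x5'))'+((x5')'+x5')'   [absorption]
= x5·((x5+x3')·(x3'+x5'))'+x5'·x5   [De Morgan]
= x5·(x5·x5'+x3')'+x5'·x5   [distribution]
= x5·(x3')'+x5'·x5   [complement / identity]
= x5·x3+x5'·x5   [double negation]
= x5·x3   [complement / identity]

x5·x3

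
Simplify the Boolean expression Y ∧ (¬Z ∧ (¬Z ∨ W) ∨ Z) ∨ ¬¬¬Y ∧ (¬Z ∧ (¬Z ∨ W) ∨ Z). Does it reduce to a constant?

True

Y ∧ (¬Z ∧ (¬Z ∨ W) ∨ Z) ∨ ¬¬¬Y ∧ (¬Z ∧ (¬Z ∨ W) ∨ Z)
= (Y ∨ ¬¬¬Y) ∧ (¬Z ∧ (¬Z ∨ W) ∨ Z)   (distribution)
= (Y ∨ ¬Y) ∧ (¬Z ∧ (¬Z ∨ W) ∨ Z)   (double negation)
= (Y ∨ ¬Y) ∧ (¬Z ∨ Z)   (absorption)
= ¬Z ∨ Z   (complement / identity)
= True   (complement)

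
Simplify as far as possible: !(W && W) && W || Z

Z

!(W && W) && W || Z
= !W && W || Z   [idempotence]
= Z   [complement / identity]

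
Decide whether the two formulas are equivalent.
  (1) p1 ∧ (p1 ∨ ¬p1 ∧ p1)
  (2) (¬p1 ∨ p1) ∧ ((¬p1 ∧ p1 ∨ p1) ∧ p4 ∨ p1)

E1: p1 ∧ (p1 ∨ ¬p1 ∧ p1)
    = p1 ∧ p1   — complement / identity
    = p1   — idempotence
E2: (¬p1 ∨ p1) ∧ ((¬p1 ∧ p1 ∨ p1) ∧ p4 ∨ p1)
    = (¬p1 ∨ p1) ∧ (p1 ∧ p4 ∨ p1)   — complement / identity
    = (¬p1 ∨ p1) ∧ p1   — absorption
    = p1   — complement / identity
Both reduce to p1, so they are equivalent.

Yes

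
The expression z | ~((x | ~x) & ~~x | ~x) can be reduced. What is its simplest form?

z

z | ~((x | ~x) & ~~x | ~x)
= z | ~(~~x | ~x)
= z | ~x & x
= z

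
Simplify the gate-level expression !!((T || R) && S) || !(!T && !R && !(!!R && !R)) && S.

(T || R) && S

!!((T || R) && S) || !(!T && !R && !(!!R && !R)) && S
= (T || R) && S || !(!T && !R && !(!!R && !R)) && S   (double negation)
= (T || R) && S || !(!T && !R && (!R || R)) && S   (De Morgan)
= (T || R) && S || !(!T && !R) && S   (complement / identity)
= (T || R) && S || (T || R) && S   (De Morgan)
= (T || R) && S   (idempotence)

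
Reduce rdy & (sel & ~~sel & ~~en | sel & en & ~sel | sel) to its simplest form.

rdy & (sel & ~~sel & ~~en | sel & en & ~sel | sel)
= rdy & (sel & ~~sel & en | sel & en & ~sel | sel)   (double negation)
= rdy & (sel & sel & en | sel & en & ~sel | sel)   (double negation)
= rdy & (sel & en | sel)   (distribution)
= rdy & sel   (absorption)

rdy & sel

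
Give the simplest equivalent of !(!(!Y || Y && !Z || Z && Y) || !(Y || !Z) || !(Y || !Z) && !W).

!(!(!Y || Y && !Z || Z && Y) || !(Y || !Z) || !(Y || !Z) && !W)
= !(!(!Y || Y) || !(Y || !Z) || !(Y || !Z) && !W)   — distribution
= !(!(!Y || Y) || !(Y || !Z))   — absorption
= (!Y || Y) && (Y || !Z)   — De Morgan
= Y || !Z   — complement / identity

Y || !Z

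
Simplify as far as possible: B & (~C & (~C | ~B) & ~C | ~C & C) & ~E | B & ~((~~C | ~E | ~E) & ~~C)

B & (~C & (~C | ~B) & ~C | ~C & C) & ~E | B & ~((~~C | ~E | ~E) & ~~C)
= B & (~C & ~C | ~C & C) & ~E | B & ~((~~C | ~E | ~E) & ~~C)
= B & (~C & ~C | ~C & C) & ~E | B & ~((~~C | ~E) & ~~C)
= B & (~C & ~C | ~C & C) & ~E | B & ~~~C
= B & ~C & ~E | B & ~~~C
= B & ~C & ~E | B & ~C
= B & ~C

B & ~C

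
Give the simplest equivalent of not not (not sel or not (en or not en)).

not sel

not not (not sel or not (en or not en))
= not (sel and (en or not en))   — De Morgan
= not sel   — complement / identity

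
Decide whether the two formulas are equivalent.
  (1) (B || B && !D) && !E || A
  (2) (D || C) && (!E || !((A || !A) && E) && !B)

No

E1: (B || B && !D) && !E || A
    = B && !E || A   (absorption)
E2: (D || C) && (!E || !((A || !A) && E) && !B)
    = (D || C) && (!E || !E && !B)   (complement / identity)
    = (D || C) && !E   (absorption)
These differ: at A=1, B=1, C=0, D=0, E=1, E1 = 1 but E2 = 0.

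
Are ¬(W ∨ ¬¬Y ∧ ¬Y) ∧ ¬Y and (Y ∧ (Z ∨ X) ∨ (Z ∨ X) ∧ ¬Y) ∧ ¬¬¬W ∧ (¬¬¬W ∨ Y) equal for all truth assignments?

E1: ¬(W ∨ ¬¬Y ∧ ¬Y) ∧ ¬Y
    = ¬(W ∨ Y ∧ ¬Y) ∧ ¬Y   [double negation]
    = ¬W ∧ ¬Y   [complement / identity]
E2: (Y ∧ (Z ∨ X) ∨ (Z ∨ X) ∧ ¬Y) ∧ ¬¬¬W ∧ (¬¬¬W ∨ Y)
    = (Y ∧ (Z ∨ X) ∨ (Z ∨ X) ∧ ¬Y) ∧ ¬¬¬W   [absorption]
    = (Y ∧ (Z ∨ X) ∨ (Z ∨ X) ∧ ¬Y) ∧ ¬W   [double negation]
    = (Z ∨ X) ∧ ¬W   [distribution]
These differ: at W=0, X=1, Y=1, Z=1, E1 = 0 but E2 = 1.

No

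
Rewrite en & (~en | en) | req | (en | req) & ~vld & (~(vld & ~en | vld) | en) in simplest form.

en | req

en & (~en | en) | req | (en | req) & ~vld & (~(vld & ~en | vld) | en)
= en & (~en | en) | req | (en | req) & ~vld & (~vld | en)
= en & (~en | en) | req | (en | req) & ~vld
= en | req | (en | req) & ~vld
= en | req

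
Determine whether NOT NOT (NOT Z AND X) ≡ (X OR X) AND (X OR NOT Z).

E1: NOT NOT (NOT Z AND X)
    = NOT Z AND X
E2: (X OR X) AND (X OR NOT Z)
    = X AND NOT Z OR X
    = X
These differ: at X=1, Z=1, E1 = 0 but E2 = 1.

No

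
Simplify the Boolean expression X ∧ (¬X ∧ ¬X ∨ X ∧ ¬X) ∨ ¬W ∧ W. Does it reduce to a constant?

X ∧ (¬X ∧ ¬X ∨ X ∧ ¬X) ∨ ¬W ∧ W
= X ∧ (¬X ∧ ¬X ∨ X ∧ ¬X)   [complement / identity]
= X ∧ ¬X   [distribution]
= False   [complement]

False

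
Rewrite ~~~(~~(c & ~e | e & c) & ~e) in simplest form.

~~~(~~(c & ~e | e & c) & ~e)
= ~~~(~~c & ~e)   (distribution)
= ~~(~c | e)   (De Morgan)
= ~c | e   (double negation)

~c | e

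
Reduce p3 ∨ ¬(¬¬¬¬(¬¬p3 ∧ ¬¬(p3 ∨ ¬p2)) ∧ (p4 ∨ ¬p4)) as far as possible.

p3 ∨ ¬(¬¬¬¬(¬¬p3 ∧ ¬¬(p3 ∨ ¬p2)) ∧ (p4 ∨ ¬p4))
= p3 ∨ ¬(¬¬¬(¬p3 ∨ ¬(p3 ∨ ¬p2)) ∧ (p4 ∨ ¬p4))   (De Morgan)
= p3 ∨ ¬¬¬¬(¬p3 ∨ ¬(p3 ∨ ¬p2))   (complement / identity)
= p3 ∨ ¬¬(¬p3 ∨ ¬(p3 ∨ ¬p2))   (double negation)
= p3 ∨ ¬(p3 ∧ (p3 ∨ ¬p2))   (De Morgan)
= p3 ∨ ¬p3   (absorption)
= True   (complement)

True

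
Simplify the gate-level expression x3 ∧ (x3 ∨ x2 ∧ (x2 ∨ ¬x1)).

x3 ∧ (x3 ∨ x2 ∧ (x2 ∨ ¬x1))
= x3 ∧ (x3 ∨ x2)
= x3

x3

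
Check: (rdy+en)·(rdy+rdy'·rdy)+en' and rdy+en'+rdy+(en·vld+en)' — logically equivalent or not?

E1: (rdy+en)·(rdy+rdy'·rdy)+en'
    = (rdy+en)·rdy+en'   — complement / identity
    = rdy+en'   — absorption
E2: rdy+en'+rdy+(en·vld+en)'
    = rdy+en'+rdy+en'   — absorption
    = rdy+en'   — idempotence
Both reduce to rdy+en', so they are equivalent.

Yes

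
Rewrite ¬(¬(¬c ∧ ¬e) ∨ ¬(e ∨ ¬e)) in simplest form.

¬(¬(¬c ∧ ¬e) ∨ ¬(e ∨ ¬e))
= ¬c ∧ ¬e ∧ (e ∨ ¬e)
= ¬c ∧ ¬e

¬c ∧ ¬e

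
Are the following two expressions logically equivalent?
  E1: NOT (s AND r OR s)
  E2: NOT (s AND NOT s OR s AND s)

Yes

E1: NOT (s AND r OR s)
    = NOT s   (absorption)
E2: NOT (s AND NOT s OR s AND s)
    = NOT s   (distribution)
Both reduce to NOT s, so they are equivalent.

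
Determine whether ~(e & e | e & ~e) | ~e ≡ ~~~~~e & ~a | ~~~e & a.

E1: ~(e & e | e & ~e) | ~e
    = ~e | ~e
    = ~e
E2: ~~~~~e & ~a | ~~~e & a
    = ~~~e & ~a | ~~~e & a
    = ~~~e
    = ~e
Both reduce to ~e, so they are equivalent.

Yes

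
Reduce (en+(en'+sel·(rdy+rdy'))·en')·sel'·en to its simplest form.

(en+(en'+sel·(rdy+rdy'))·en')·sel'·en
= (en+(en'+sel)·en')·sel'·en   (complement / identity)
= (en+en')·sel'·en   (absorption)
= sel'·en   (complement / identity)

sel'·en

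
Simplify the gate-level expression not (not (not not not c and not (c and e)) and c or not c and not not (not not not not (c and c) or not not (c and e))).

not c

not (not (not not not c and not (c and e)) and c or not c and not not (not not not not (c and c) or not not (c and e)))
= not (not (not not not c and not (c and e)) and c or not c and not (not not not (c and c) and not (c and e)))   — De Morgan
= not (not (not not not c and not (c and e)) and c or not c and not (not not not c and not (c and e)))   — idempotence
= not not (not not not c and not (c and e))   — distribution
= not (not not c or c and e)   — De Morgan
= not (c or c and e)   — double negation
= not c   — absorption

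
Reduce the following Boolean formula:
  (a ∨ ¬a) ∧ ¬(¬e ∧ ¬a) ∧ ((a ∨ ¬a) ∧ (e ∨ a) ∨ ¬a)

e ∨ a

(a ∨ ¬a) ∧ ¬(¬e ∧ ¬a) ∧ ((a ∨ ¬a) ∧ (e ∨ a) ∨ ¬a)
= (a ∨ ¬a) ∧ (e ∨ a) ∧ ((a ∨ ¬a) ∧ (e ∨ a) ∨ ¬a)   — De Morgan
= (a ∨ ¬a) ∧ (e ∨ a)   — absorption
= e ∨ a   — complement / identity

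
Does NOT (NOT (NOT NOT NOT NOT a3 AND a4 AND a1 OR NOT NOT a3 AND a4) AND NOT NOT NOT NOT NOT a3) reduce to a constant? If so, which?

no

NOT (NOT (NOT NOT NOT NOT a3 AND a4 AND a1 OR NOT NOT a3 AND a4) AND NOT NOT NOT NOT NOT a3)
= NOT (NOT (NOT NOT a3 AND a4 AND a1 OR NOT NOT a3 AND a4) AND NOT NOT NOT NOT NOT a3)   [double negation]
= NOT (NOT (NOT NOT a3 AND a4) AND NOT NOT NOT NOT NOT a3)   [absorption]
= NOT (NOT (NOT NOT a3 AND a4) AND NOT NOT NOT a3)   [double negation]
= NOT NOT a3 AND a4 OR NOT NOT a3   [De Morgan]
= NOT NOT a3   [absorption]
= a3   [double negation]
This depends on a3, so it is not a constant.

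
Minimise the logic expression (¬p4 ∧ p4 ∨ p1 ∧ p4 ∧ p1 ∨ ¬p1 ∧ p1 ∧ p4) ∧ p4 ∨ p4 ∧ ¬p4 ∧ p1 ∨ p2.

p4 ∧ p1 ∨ p2

(¬p4 ∧ p4 ∨ p1 ∧ p4 ∧ p1 ∨ ¬p1 ∧ p1 ∧ p4) ∧ p4 ∨ p4 ∧ ¬p4 ∧ p1 ∨ p2
= p4 ∧ (¬p4 ∧ p4 ∨ p1 ∧ p4 ∧ p1 ∨ ¬p1 ∧ p1 ∧ p4 ∨ ¬p4 ∧ p1) ∨ p2
= p4 ∧ (p1 ∧ p4 ∧ p1 ∨ ¬p1 ∧ p1 ∧ p4 ∨ ¬p4 ∧ p1) ∨ p2
= p4 ∧ (p1 ∧ p4 ∨ ¬p4 ∧ p1) ∨ p2
= p4 ∧ p1 ∨ p2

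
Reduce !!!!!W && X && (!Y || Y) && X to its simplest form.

!W && X

!!!!!W && X && (!Y || Y) && X
= !!!!!W && X && X   [complement / identity]
= !!!W && X && X   [double negation]
= !!!W && X   [idempotence]
= !W && X   [double negation]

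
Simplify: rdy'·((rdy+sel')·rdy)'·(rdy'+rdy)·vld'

rdy'·((rdy+sel')·rdy)'·(rdy'+rdy)·vld'
= rdy'·rdy'·(rdy'+rdy)·vld'
= rdy'·(rdy'+rdy)·vld'
= rdy'·vld'

rdy'·vld'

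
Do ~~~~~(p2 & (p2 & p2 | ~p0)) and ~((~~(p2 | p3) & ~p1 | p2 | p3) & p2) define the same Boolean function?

E1: ~~~~~(p2 & (p2 & p2 | ~p0))
    = ~~~(p2 & (p2 & p2 | ~p0))
    = ~(p2 & (p2 & p2 | ~p0))
    = ~(p2 & (p2 | ~p0))
    = ~p2
E2: ~((~~(p2 | p3) & ~p1 | p2 | p3) & p2)
    = ~(((p2 | p3) & ~p1 | p2 | p3) & p2)
    = ~((p2 | p3) & p2)
    = ~p2
Both reduce to ~p2, so they are equivalent.

Yes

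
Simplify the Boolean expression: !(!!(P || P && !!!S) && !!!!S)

!P || !S

!(!!(P || P && !!!S) && !!!!S)
= !(!!(P || P && !S) && !!!!S)
= !(!!P && !!!!S)
= !P || !!!S
= !P || !S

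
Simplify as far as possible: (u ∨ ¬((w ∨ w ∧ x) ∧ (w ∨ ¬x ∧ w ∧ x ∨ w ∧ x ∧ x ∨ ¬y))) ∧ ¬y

(u ∨ ¬((w ∨ w ∧ x) ∧ (w ∨ ¬x ∧ w ∧ x ∨ w ∧ x ∧ x ∨ ¬y))) ∧ ¬y
= (u ∨ ¬((w ∨ w ∧ x) ∧ (w ∨ w ∧ x ∨ ¬y))) ∧ ¬y   (distribution)
= (u ∨ ¬(w ∨ w ∧ x)) ∧ ¬y   (absorption)
= (u ∨ ¬w) ∧ ¬y   (absorption)

(u ∨ ¬w) ∧ ¬y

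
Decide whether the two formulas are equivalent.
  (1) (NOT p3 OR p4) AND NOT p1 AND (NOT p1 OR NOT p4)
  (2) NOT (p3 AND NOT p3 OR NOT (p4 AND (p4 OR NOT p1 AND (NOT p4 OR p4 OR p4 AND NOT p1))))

E1: (NOT p3 OR p4) AND NOT p1 AND (NOT p1 OR NOT p4)
    = (NOT p3 OR p4) AND NOT p1
E2: NOT (p3 AND NOT p3 OR NOT (p4 AND (p4 OR NOT p1 AND (NOT p4 OR p4 OR p4 AND NOT p1))))
    = NOT NOT (p4 AND (p4 OR NOT p1 AND (NOT p4 OR p4 OR p4 AND NOT p1)))
    = NOT NOT (p4 AND (p4 OR NOT p1 AND (NOT p4 OR p4)))
    = NOT NOT (p4 AND (p4 OR NOT p1))
    = p4 AND (p4 OR NOT p1)
    = p4
These differ: at p1=0, p3=0, p4=0, E1 = 1 but E2 = 0.

No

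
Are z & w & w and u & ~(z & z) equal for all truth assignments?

No

E1: z & w & w
    = z & w
E2: u & ~(z & z)
    = u & ~z
These differ: at u=1, w=1, z=0, E1 = 0 but E2 = 1.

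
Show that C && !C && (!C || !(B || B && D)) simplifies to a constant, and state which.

false

C && !C && (!C || !(B || B && D))
= C && !C && (!C || !B)   — absorption
= C && !C   — absorption
= false   — complement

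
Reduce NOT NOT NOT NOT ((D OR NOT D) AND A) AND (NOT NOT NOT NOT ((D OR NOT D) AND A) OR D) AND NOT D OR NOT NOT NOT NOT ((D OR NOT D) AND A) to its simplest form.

A

NOT NOT NOT NOT ((D OR NOT D) AND A) AND (NOT NOT NOT NOT ((D OR NOT D) AND A) OR D) AND NOT D OR NOT NOT NOT NOT ((D OR NOT D) AND A)
= NOT NOT NOT NOT ((D OR NOT D) AND A) AND NOT D OR NOT NOT NOT NOT ((D OR NOT D) AND A)   [absorption]
= NOT NOT NOT NOT ((D OR NOT D) AND A)   [absorption]
= NOT NOT NOT NOT A   [complement / identity]
= NOT NOT A   [double negation]
= A   [double negation]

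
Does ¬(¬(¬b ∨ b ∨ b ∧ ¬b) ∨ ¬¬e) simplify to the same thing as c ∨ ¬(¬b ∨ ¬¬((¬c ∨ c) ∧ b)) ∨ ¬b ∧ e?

E1: ¬(¬(¬b ∨ b ∨ b ∧ ¬b) ∨ ¬¬e)
    = ¬(¬(¬b ∨ b) ∨ ¬¬e)   (complement / identity)
    = (¬b ∨ b) ∧ ¬e   (De Morgan)
    = ¬e   (complement / identity)
E2: c ∨ ¬(¬b ∨ ¬¬((¬c ∨ c) ∧ b)) ∨ ¬b ∧ e
    = c ∨ b ∧ ¬((¬c ∨ c) ∧ b) ∨ ¬b ∧ e   (De Morgan)
    = c ∨ b ∧ ¬b ∨ ¬b ∧ e   (complement / identity)
    = c ∨ ¬b ∧ e   (complement / identity)
These differ: at b=0, c=1, e=1, E1 = 0 but E2 = 1.

No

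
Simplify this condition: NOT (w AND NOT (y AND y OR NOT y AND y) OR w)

NOT (w AND NOT (y AND y OR NOT y AND y) OR w)
= NOT (w AND NOT y OR w)   — distribution
= NOT w   — absorption

NOT w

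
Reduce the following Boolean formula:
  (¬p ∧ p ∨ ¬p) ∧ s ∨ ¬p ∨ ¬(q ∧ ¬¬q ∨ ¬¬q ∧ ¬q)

¬p ∨ ¬q

(¬p ∧ p ∨ ¬p) ∧ s ∨ ¬p ∨ ¬(q ∧ ¬¬q ∨ ¬¬q ∧ ¬q)
= ¬p ∧ s ∨ ¬p ∨ ¬(q ∧ ¬¬q ∨ ¬¬q ∧ ¬q)   [complement / identity]
= ¬p ∧ s ∨ ¬p ∨ ¬¬¬q   [distribution]
= ¬p ∨ ¬¬¬q   [absorption]
= ¬p ∨ ¬q   [double negation]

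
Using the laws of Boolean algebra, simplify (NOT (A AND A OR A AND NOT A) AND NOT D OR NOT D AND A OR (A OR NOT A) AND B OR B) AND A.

(NOT D OR B) AND A

(NOT (A AND A OR A AND NOT A) AND NOT D OR NOT D AND A OR (A OR NOT A) AND B OR B) AND A
= (NOT A AND NOT D OR NOT D AND A OR (A OR NOT A) AND B OR B) AND A   — distribution
= (NOT A AND NOT D OR NOT D AND A OR B OR B) AND A   — complement / identity
= (NOT A AND NOT D OR NOT D AND A OR B) AND A   — idempotence
= (NOT D OR B) AND A   — distribution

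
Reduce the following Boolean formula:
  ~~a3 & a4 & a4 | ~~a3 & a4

~~a3 & a4 & a4 | ~~a3 & a4
= ~~a3 & a4 | ~~a3 & a4   [idempotence]
= ~~a3 & a4   [idempotence]
= a3 & a4   [double negation]

a3 & a4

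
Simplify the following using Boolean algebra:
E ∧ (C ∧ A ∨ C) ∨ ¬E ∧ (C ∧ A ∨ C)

E ∧ (C ∧ A ∨ C) ∨ ¬E ∧ (C ∧ A ∨ C)
= C ∧ A ∨ C
= C

C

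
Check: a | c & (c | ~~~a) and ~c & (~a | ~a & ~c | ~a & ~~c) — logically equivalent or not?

No

E1: a | c & (c | ~~~a)
    = a | c & (c | ~a)   [double negation]
    = a | c   [absorption]
E2: ~c & (~a | ~a & ~c | ~a & ~~c)
    = ~c & (~a | ~a & ~c | ~a & c)   [double negation]
    = ~c & (~a | ~a)   [distribution]
    = ~c & ~a   [idempotence]
These differ: at a=1, c=1, E1 = 1 but E2 = 0.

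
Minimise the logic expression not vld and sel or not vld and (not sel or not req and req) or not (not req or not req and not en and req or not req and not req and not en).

not vld or req

not vld and sel or not vld and (not sel or not req and req) or not (not req or not req and not en and req or not req and not req and not en)
= not vld and sel or not vld and not sel or not (not req or not req and not en and req or not req and not req and not en)   (complement / identity)
= not vld and sel or not vld and not sel or not (not req or not req and not en)   (distribution)
= not vld and sel or not vld and not sel or not not req   (absorption)
= not vld or not not req   (distribution)
= not vld or req   (double negation)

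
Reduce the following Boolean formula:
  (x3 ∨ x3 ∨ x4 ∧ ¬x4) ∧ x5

x3 ∧ x5

(x3 ∨ x3 ∨ x4 ∧ ¬x4) ∧ x5
= (x3 ∨ x3) ∧ x5   (complement / identity)
= x3 ∧ x5   (idempotence)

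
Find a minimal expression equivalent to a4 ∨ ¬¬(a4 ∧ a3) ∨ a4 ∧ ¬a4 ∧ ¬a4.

a4 ∨ ¬¬(a4 ∧ a3) ∨ a4 ∧ ¬a4 ∧ ¬a4
= a4 ∨ ¬¬(a4 ∧ a3) ∨ a4 ∧ ¬a4   — idempotence
= a4 ∨ ¬¬(a4 ∧ a3)   — complement / identity
= a4 ∨ a4 ∧ a3   — double negation
= a4   — absorption

a4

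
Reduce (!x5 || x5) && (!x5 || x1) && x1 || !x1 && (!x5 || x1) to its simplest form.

!x5 || x1

(!x5 || x5) && (!x5 || x1) && x1 || !x1 && (!x5 || x1)
= (!x5 || x1) && x1 || !x1 && (!x5 || x1)   (complement / identity)
= !x5 || x1   (distribution)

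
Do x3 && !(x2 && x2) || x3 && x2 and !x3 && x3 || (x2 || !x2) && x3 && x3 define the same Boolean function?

Yes

E1: x3 && !(x2 && x2) || x3 && x2
    = x3 && !x2 || x3 && x2   — idempotence
    = x3   — distribution
E2: !x3 && x3 || (x2 || !x2) && x3 && x3
    = !x3 && x3 || x3 && x3   — complement / identity
    = x3   — distribution
Both reduce to x3, so they are equivalent.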